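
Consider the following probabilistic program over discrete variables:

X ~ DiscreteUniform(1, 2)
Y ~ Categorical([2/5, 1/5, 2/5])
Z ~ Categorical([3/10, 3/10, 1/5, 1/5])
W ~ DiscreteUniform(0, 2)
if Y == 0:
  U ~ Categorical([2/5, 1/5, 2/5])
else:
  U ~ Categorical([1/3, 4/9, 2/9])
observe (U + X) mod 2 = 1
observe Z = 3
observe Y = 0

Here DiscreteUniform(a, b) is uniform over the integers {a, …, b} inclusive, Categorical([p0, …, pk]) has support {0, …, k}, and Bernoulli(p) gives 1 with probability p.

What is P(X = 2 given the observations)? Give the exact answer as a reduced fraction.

Enumerate traces; 9 have nonzero weight after conditioning:
  (X=1, Y=0, Z=3, W=0, U=0) weight 2/375
  (X=1, Y=0, Z=3, W=0, U=2) weight 2/375
  (X=1, Y=0, Z=3, W=1, U=0) weight 2/375
  (X=1, Y=0, Z=3, W=1, U=2) weight 2/375
  (X=1, Y=0, Z=3, W=2, U=0) weight 2/375
  (X=1, Y=0, Z=3, W=2, U=2) weight 2/375
  (X=2, Y=0, Z=3, W=0, U=1) weight 1/375
  (X=2, Y=0, Z=3, W=1, U=1) weight 1/375
  … 1 more
Group by X:
  weight(X=1) = 4/125
  weight(X=2) = 1/125
Total weight = 4/125 + 1/125 = 1/25
P(X=1 | obs) = 4/125 / 1/25 = 4/5
P(X=2 | obs) = 1/125 / 1/25 = 1/5

P(X = 2 | obs) = 1/5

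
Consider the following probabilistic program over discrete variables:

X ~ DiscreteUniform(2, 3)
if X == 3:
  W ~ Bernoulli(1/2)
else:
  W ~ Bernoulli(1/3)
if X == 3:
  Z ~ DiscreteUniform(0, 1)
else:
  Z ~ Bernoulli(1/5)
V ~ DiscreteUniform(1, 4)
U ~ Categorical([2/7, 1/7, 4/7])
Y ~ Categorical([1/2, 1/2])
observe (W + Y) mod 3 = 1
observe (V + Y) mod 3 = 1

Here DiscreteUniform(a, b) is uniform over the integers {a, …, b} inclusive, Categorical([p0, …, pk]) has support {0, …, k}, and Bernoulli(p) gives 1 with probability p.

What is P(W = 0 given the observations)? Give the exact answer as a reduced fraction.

Enumerate traces; 36 have nonzero weight after conditioning:
  (X=2, W=0, Z=0, V=3, U=0, Y=1) weight 1/105
  (X=2, W=0, Z=0, V=3, U=1, Y=1) weight 1/210
  (X=2, W=0, Z=0, V=3, U=2, Y=1) weight 2/105
  (X=2, W=0, Z=1, V=3, U=0, Y=1) weight 1/420
  (X=2, W=0, Z=1, V=3, U=1, Y=1) weight 1/840
  (X=2, W=0, Z=1, V=3, U=2, Y=1) weight 1/210
  (X=2, W=1, Z=0, V=1, U=0, Y=0) weight 1/210
  (X=2, W=1, Z=0, V=1, U=1, Y=0) weight 1/420
  … 28 more
Group by W:
  weight(W=0) = 7/96
  weight(W=1) = 5/48
Total weight = 7/96 + 5/48 = 17/96
P(W=0 | obs) = 7/96 / 17/96 = 7/17
P(W=1 | obs) = 5/48 / 17/96 = 10/17

P(W = 0 | obs) = 7/17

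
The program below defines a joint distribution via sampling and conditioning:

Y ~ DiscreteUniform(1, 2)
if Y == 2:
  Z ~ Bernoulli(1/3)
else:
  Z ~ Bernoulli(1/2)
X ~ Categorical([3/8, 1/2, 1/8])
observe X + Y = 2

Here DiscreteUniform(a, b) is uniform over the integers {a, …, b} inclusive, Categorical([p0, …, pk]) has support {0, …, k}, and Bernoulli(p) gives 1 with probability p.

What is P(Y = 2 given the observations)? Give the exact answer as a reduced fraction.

P(Y = 2 | obs) = 3/7

Enumerate traces; 4 have nonzero weight after conditioning:
  (Y=1, Z=0, X=1) weight 1/8
  (Y=1, Z=1, X=1) weight 1/8
  (Y=2, Z=0, X=0) weight 1/8
  (Y=2, Z=1, X=0) weight 1/16
Group by Y:
  weight(Y=1) = 1/4
  weight(Y=2) = 3/16
Total weight = 1/4 + 3/16 = 7/16
P(Y=1 | obs) = 1/4 / 7/16 = 4/7
P(Y=2 | obs) = 3/16 / 7/16 = 3/7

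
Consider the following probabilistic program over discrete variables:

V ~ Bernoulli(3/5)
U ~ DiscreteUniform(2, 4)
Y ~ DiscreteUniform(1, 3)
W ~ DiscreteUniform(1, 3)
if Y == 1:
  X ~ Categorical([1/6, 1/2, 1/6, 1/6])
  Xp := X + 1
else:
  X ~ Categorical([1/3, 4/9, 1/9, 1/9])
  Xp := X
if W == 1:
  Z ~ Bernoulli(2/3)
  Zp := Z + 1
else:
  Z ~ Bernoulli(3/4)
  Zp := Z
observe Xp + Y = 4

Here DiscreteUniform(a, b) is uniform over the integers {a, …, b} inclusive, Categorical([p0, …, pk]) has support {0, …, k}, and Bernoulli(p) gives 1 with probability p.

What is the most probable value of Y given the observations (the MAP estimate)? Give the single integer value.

Enumerate traces; 108 have nonzero weight after conditioning:
  (V=0, U=2, Y=1, W=1, X=2, Z=0) weight 1/1215
  (V=0, U=2, Y=1, W=1, X=2, Z=1) weight 2/1215
  (V=0, U=2, Y=1, W=2, X=2, Z=0) weight 1/1620
  (V=0, U=2, Y=1, W=2, X=2, Z=1) weight 1/540
  (V=0, U=2, Y=1, W=3, X=2, Z=0) weight 1/1620
  (V=0, U=2, Y=1, W=3, X=2, Z=1) weight 1/540
  (V=0, U=2, Y=2, W=1, X=2, Z=0) weight 2/3645
  (V=0, U=2, Y=2, W=1, X=2, Z=1) weight 4/3645
  (V=0, U=2, Y=3, W=1, X=1, Z=0) weight 8/3645
  … 99 more
Group by Y:
  weight(Y=1) = 1/18
  weight(Y=2) = 1/27
  weight(Y=3) = 4/27
Total weight = 1/18 + 1/27 + 4/27 = 13/54
P(Y=1 | obs) = 1/18 / 13/54 = 3/13
P(Y=2 | obs) = 1/27 / 13/54 = 2/13
P(Y=3 | obs) = 4/27 / 13/54 = 8/13
argmax = 3

argmax_v P(Y = v | obs) = 3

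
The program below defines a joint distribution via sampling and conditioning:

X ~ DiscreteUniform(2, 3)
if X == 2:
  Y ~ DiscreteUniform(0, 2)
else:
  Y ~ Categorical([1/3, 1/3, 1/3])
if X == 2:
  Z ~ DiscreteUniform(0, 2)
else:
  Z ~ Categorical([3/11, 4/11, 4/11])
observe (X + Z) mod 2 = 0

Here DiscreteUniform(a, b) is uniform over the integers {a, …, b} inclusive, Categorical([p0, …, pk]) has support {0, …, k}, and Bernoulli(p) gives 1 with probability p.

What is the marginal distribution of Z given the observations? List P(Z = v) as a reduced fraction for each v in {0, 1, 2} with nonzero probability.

P(Z=0) = 11/34, P(Z=1) = 6/17, P(Z=2) = 11/34

Enumerate traces; 9 have nonzero weight after conditioning:
  (X=2, Y=0, Z=0) weight 1/18
  (X=2, Y=0, Z=2) weight 1/18
  (X=2, Y=1, Z=0) weight 1/18
  (X=2, Y=1, Z=2) weight 1/18
  (X=2, Y=2, Z=0) weight 1/18
  (X=2, Y=2, Z=2) weight 1/18
  (X=3, Y=0, Z=1) weight 2/33
  (X=3, Y=1, Z=1) weight 2/33
  … 1 more
Group by Z:
  weight(Z=0) = 1/6
  weight(Z=1) = 2/11
  weight(Z=2) = 1/6
Total weight = 1/6 + 2/11 + 1/6 = 17/33
P(Z=0 | obs) = 1/6 / 17/33 = 11/34
P(Z=1 | obs) = 2/11 / 17/33 = 6/17
P(Z=2 | obs) = 1/6 / 17/33 = 11/34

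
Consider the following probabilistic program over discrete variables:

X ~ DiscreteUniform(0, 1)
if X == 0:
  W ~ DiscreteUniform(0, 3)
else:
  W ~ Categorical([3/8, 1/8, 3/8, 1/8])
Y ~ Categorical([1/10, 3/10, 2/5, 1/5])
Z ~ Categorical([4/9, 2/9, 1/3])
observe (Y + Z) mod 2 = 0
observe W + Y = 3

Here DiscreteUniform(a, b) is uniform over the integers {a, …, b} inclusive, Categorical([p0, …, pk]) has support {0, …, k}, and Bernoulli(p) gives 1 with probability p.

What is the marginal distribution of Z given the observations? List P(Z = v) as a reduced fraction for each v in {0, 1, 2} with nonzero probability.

P(Z=0) = 12/31, P(Z=1) = 10/31, P(Z=2) = 9/31

Enumerate traces; 12 have nonzero weight after conditioning:
  (X=0, W=0, Y=3, Z=1) weight 1/180
  (X=0, W=1, Y=2, Z=0) weight 1/45
  (X=0, W=1, Y=2, Z=2) weight 1/60
  (X=0, W=2, Y=1, Z=1) weight 1/120
  (X=0, W=3, Y=0, Z=0) weight 1/180
  (X=0, W=3, Y=0, Z=2) weight 1/240
  (X=1, W=0, Y=3, Z=1) weight 1/120
  (X=1, W=1, Y=2, Z=0) weight 1/90
  … 4 more
Group by Z:
  weight(Z=0) = 1/24
  weight(Z=1) = 5/144
  weight(Z=2) = 1/32
Total weight = 1/24 + 5/144 + 1/32 = 31/288
P(Z=0 | obs) = 1/24 / 31/288 = 12/31
P(Z=1 | obs) = 5/144 / 31/288 = 10/31
P(Z=2 | obs) = 1/32 / 31/288 = 9/31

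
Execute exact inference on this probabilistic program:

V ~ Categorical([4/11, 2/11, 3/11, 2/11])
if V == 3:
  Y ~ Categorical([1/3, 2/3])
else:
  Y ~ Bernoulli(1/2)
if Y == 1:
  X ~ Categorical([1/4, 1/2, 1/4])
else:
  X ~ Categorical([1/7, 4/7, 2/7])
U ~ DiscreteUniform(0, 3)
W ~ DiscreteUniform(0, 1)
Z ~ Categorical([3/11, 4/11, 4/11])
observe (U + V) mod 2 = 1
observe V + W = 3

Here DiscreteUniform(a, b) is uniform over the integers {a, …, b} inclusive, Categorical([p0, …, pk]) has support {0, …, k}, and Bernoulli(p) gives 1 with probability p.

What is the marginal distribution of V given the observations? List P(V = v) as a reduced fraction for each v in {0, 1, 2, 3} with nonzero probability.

P(V=2) = 3/5, P(V=3) = 2/5

Enumerate traces; 72 have nonzero weight after conditioning:
  (V=2, Y=0, X=0, U=1, W=1, Z=0) weight 9/13552
  (V=2, Y=0, X=0, U=1, W=1, Z=1) weight 3/3388
  (V=2, Y=0, X=0, U=1, W=1, Z=2) weight 3/3388
  (V=2, Y=0, X=0, U=3, W=1, Z=0) weight 9/13552
  (V=2, Y=0, X=0, U=3, W=1, Z=1) weight 3/3388
  (V=2, Y=0, X=0, U=3, W=1, Z=2) weight 3/3388
  (V=2, Y=0, X=1, U=1, W=1, Z=0) weight 9/3388
  (V=2, Y=0, X=1, U=1, W=1, Z=1) weight 3/847
  (V=3, Y=0, X=0, U=0, W=0, Z=0) weight 1/3388
  … 63 more
Group by V:
  weight(V=2) = 3/44
  weight(V=3) = 1/22
Total weight = 3/44 + 1/22 = 5/44
P(V=2 | obs) = 3/44 / 5/44 = 3/5
P(V=3 | obs) = 1/22 / 5/44 = 2/5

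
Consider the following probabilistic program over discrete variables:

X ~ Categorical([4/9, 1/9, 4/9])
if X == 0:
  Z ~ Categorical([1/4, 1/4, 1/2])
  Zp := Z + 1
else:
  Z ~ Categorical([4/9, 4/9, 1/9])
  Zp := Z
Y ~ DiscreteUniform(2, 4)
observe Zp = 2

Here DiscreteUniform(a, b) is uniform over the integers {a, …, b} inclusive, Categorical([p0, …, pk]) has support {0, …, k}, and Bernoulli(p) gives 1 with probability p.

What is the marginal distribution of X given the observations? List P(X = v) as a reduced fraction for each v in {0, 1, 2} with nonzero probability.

P(X=0) = 9/14, P(X=1) = 1/14, P(X=2) = 2/7

Enumerate traces; 9 have nonzero weight after conditioning:
  (X=0, Z=1, Y=2) weight 1/27
  (X=0, Z=1, Y=3) weight 1/27
  (X=0, Z=1, Y=4) weight 1/27
  (X=1, Z=2, Y=2) weight 1/243
  (X=1, Z=2, Y=3) weight 1/243
  (X=1, Z=2, Y=4) weight 1/243
  (X=2, Z=2, Y=2) weight 4/243
  (X=2, Z=2, Y=3) weight 4/243
  … 1 more
Group by X:
  weight(X=0) = 1/9
  weight(X=1) = 1/81
  weight(X=2) = 4/81
Total weight = 1/9 + 1/81 + 4/81 = 14/81
P(X=0 | obs) = 1/9 / 14/81 = 9/14
P(X=1 | obs) = 1/81 / 14/81 = 1/14
P(X=2 | obs) = 4/81 / 14/81 = 2/7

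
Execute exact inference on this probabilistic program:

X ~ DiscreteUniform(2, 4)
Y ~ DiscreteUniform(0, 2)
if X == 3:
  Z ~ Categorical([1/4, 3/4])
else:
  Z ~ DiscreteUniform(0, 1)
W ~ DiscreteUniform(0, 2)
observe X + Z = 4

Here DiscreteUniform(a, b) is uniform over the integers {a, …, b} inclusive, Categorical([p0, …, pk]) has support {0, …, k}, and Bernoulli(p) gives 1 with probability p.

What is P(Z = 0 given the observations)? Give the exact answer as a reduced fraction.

P(Z = 0 | obs) = 2/5

Enumerate traces; 18 have nonzero weight after conditioning:
  (X=3, Y=0, Z=1, W=0) weight 1/36
  (X=3, Y=0, Z=1, W=1) weight 1/36
  (X=3, Y=0, Z=1, W=2) weight 1/36
  (X=3, Y=1, Z=1, W=0) weight 1/36
  (X=3, Y=1, Z=1, W=1) weight 1/36
  (X=3, Y=1, Z=1, W=2) weight 1/36
  (X=3, Y=2, Z=1, W=0) weight 1/36
  (X=3, Y=2, Z=1, W=1) weight 1/36
  (X=4, Y=0, Z=0, W=0) weight 1/54
  … 9 more
Group by Z:
  weight(Z=0) = 1/6
  weight(Z=1) = 1/4
Total weight = 1/6 + 1/4 = 5/12
P(Z=0 | obs) = 1/6 / 5/12 = 2/5
P(Z=1 | obs) = 1/4 / 5/12 = 3/5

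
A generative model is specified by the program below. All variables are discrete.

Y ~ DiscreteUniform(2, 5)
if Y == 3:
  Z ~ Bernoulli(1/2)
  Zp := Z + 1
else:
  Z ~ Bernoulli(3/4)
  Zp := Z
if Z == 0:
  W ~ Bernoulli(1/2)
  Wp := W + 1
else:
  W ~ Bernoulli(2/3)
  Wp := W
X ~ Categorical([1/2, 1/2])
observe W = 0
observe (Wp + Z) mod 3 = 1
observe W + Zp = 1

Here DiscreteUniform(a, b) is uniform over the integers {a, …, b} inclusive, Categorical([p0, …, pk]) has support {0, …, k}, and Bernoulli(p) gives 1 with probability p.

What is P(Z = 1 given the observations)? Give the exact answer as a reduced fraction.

Enumerate traces; 8 have nonzero weight after conditioning:
  (Y=2, Z=1, W=0, X=0) weight 1/32
  (Y=2, Z=1, W=0, X=1) weight 1/32
  (Y=3, Z=0, W=0, X=0) weight 1/32
  (Y=3, Z=0, W=0, X=1) weight 1/32
  (Y=4, Z=1, W=0, X=0) weight 1/32
  (Y=4, Z=1, W=0, X=1) weight 1/32
  (Y=5, Z=1, W=0, X=0) weight 1/32
  (Y=5, Z=1, W=0, X=1) weight 1/32
Group by Z:
  weight(Z=0) = 1/16
  weight(Z=1) = 3/16
Total weight = 1/16 + 3/16 = 1/4
P(Z=0 | obs) = 1/16 / 1/4 = 1/4
P(Z=1 | obs) = 3/16 / 1/4 = 3/4

P(Z = 1 | obs) = 3/4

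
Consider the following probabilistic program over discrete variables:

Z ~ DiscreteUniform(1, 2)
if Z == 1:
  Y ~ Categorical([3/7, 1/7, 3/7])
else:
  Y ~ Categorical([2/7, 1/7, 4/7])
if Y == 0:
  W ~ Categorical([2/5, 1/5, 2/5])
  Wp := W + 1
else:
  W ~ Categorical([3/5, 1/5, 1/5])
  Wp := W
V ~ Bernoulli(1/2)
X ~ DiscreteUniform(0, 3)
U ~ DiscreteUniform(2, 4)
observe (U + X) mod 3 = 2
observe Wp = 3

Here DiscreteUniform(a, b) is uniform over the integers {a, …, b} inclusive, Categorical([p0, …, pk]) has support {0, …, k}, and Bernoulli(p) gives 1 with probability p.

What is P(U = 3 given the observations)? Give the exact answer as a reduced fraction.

Enumerate traces; 16 have nonzero weight after conditioning:
  (Z=1, Y=0, W=2, V=0, X=0, U=2) weight 1/280
  (Z=1, Y=0, W=2, V=0, X=1, U=4) weight 1/280
  (Z=1, Y=0, W=2, V=0, X=2, U=3) weight 1/280
  (Z=1, Y=0, W=2, V=0, X=3, U=2) weight 1/280
  (Z=1, Y=0, W=2, V=1, X=0, U=2) weight 1/280
  (Z=1, Y=0, W=2, V=1, X=1, U=4) weight 1/280
  (Z=1, Y=0, W=2, V=1, X=2, U=3) weight 1/280
  (Z=1, Y=0, W=2, V=1, X=3, U=2) weight 1/280
  … 8 more
Group by U:
  weight(U=2) = 1/42
  weight(U=3) = 1/84
  weight(U=4) = 1/84
Total weight = 1/42 + 1/84 + 1/84 = 1/21
P(U=2 | obs) = 1/42 / 1/21 = 1/2
P(U=3 | obs) = 1/84 / 1/21 = 1/4
P(U=4 | obs) = 1/84 / 1/21 = 1/4

P(U = 3 | obs) = 1/4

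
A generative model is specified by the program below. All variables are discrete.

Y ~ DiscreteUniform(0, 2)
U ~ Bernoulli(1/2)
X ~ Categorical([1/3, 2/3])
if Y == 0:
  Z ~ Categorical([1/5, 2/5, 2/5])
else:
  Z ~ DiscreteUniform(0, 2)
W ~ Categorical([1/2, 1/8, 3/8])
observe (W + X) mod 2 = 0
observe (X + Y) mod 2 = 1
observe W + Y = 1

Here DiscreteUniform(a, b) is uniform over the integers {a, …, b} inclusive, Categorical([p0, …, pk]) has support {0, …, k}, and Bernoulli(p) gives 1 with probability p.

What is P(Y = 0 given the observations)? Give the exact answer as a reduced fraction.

P(Y = 0 | obs) = 1/3

Enumerate traces; 12 have nonzero weight after conditioning:
  (Y=0, U=0, X=1, Z=0, W=1) weight 1/360
  (Y=0, U=0, X=1, Z=1, W=1) weight 1/180
  (Y=0, U=0, X=1, Z=2, W=1) weight 1/180
  (Y=0, U=1, X=1, Z=0, W=1) weight 1/360
  (Y=0, U=1, X=1, Z=1, W=1) weight 1/180
  (Y=0, U=1, X=1, Z=2, W=1) weight 1/180
  (Y=1, U=0, X=0, Z=0, W=0) weight 1/108
  (Y=1, U=0, X=0, Z=1, W=0) weight 1/108
  … 4 more
Group by Y:
  weight(Y=0) = 1/36
  weight(Y=1) = 1/18
Total weight = 1/36 + 1/18 = 1/12
P(Y=0 | obs) = 1/36 / 1/12 = 1/3
P(Y=1 | obs) = 1/18 / 1/12 = 2/3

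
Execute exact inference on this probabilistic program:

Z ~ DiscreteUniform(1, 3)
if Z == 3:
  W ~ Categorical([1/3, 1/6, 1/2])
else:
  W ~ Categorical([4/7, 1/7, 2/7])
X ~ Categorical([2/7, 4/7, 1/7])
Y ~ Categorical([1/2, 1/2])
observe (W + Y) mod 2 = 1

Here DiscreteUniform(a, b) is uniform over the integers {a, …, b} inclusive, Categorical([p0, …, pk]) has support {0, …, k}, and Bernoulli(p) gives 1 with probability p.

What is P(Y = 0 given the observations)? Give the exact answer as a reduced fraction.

Enumerate traces; 27 have nonzero weight after conditioning:
  (Z=1, W=0, X=0, Y=1) weight 4/147
  (Z=1, W=0, X=1, Y=1) weight 8/147
  (Z=1, W=0, X=2, Y=1) weight 2/147
  (Z=1, W=1, X=0, Y=0) weight 1/147
  (Z=1, W=1, X=1, Y=0) weight 2/147
  (Z=1, W=1, X=2, Y=0) weight 1/294
  (Z=1, W=2, X=0, Y=1) weight 2/147
  (Z=1, W=2, X=1, Y=1) weight 4/147
  … 19 more
Group by Y:
  weight(Y=0) = 19/252
  weight(Y=1) = 107/252
Total weight = 19/252 + 107/252 = 1/2
P(Y=0 | obs) = 19/252 / 1/2 = 19/126
P(Y=1 | obs) = 107/252 / 1/2 = 107/126

P(Y = 0 | obs) = 19/126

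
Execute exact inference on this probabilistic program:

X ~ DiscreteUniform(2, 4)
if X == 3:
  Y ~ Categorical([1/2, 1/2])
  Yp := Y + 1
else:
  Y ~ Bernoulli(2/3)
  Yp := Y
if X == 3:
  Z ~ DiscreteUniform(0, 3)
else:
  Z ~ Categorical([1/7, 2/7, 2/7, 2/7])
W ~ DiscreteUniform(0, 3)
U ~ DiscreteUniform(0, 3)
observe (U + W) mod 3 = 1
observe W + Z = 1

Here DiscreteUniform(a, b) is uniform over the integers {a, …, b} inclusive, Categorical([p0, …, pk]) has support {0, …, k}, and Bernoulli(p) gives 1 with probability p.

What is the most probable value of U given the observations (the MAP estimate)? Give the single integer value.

argmax_v P(U = v | obs) = 1

Enumerate traces; 18 have nonzero weight after conditioning:
  (X=2, Y=0, Z=0, W=1, U=0) weight 1/1008
  (X=2, Y=0, Z=0, W=1, U=3) weight 1/1008
  (X=2, Y=0, Z=1, W=0, U=1) weight 1/504
  (X=2, Y=1, Z=0, W=1, U=0) weight 1/504
  (X=2, Y=1, Z=0, W=1, U=3) weight 1/504
  (X=2, Y=1, Z=1, W=0, U=1) weight 1/252
  (X=3, Y=0, Z=0, W=1, U=0) weight 1/384
  (X=3, Y=0, Z=0, W=1, U=3) weight 1/384
  … 10 more
Group by U:
  weight(U=0) = 5/448
  weight(U=1) = 23/1344
  weight(U=3) = 5/448
Total weight = 5/448 + 23/1344 + 5/448 = 53/1344
P(U=0 | obs) = 5/448 / 53/1344 = 15/53
P(U=1 | obs) = 23/1344 / 53/1344 = 23/53
P(U=3 | obs) = 5/448 / 53/1344 = 15/53
argmax = 1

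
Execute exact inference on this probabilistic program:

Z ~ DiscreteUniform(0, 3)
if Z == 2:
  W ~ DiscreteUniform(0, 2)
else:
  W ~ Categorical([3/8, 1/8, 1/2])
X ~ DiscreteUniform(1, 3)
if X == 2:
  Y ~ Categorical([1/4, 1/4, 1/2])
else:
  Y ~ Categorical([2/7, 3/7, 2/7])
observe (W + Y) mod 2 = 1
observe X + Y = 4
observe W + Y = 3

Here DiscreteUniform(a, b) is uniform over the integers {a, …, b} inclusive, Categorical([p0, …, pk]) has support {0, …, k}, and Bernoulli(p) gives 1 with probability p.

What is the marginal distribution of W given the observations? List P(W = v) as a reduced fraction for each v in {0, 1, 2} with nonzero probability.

P(W=1) = 119/383, P(W=2) = 264/383

Enumerate traces; 8 have nonzero weight after conditioning:
  (Z=0, W=1, X=2, Y=2) weight 1/192
  (Z=0, W=2, X=3, Y=1) weight 1/56
  (Z=1, W=1, X=2, Y=2) weight 1/192
  (Z=1, W=2, X=3, Y=1) weight 1/56
  (Z=2, W=1, X=2, Y=2) weight 1/72
  (Z=2, W=2, X=3, Y=1) weight 1/84
  (Z=3, W=1, X=2, Y=2) weight 1/192
  (Z=3, W=2, X=3, Y=1) weight 1/56
Group by W:
  weight(W=1) = 17/576
  weight(W=2) = 11/168
Total weight = 17/576 + 11/168 = 383/4032
P(W=1 | obs) = 17/576 / 383/4032 = 119/383
P(W=2 | obs) = 11/168 / 383/4032 = 264/383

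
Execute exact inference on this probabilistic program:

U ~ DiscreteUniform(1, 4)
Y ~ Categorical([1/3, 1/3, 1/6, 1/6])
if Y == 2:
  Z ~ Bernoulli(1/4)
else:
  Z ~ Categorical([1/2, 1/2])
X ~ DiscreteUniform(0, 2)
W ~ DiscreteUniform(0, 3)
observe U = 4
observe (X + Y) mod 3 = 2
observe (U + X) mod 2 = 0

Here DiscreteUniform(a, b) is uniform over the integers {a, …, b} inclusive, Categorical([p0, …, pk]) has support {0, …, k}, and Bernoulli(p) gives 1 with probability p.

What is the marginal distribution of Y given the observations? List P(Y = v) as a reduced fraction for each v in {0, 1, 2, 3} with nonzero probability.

P(Y=0) = 1/2, P(Y=2) = 1/4, P(Y=3) = 1/4

Enumerate traces; 24 have nonzero weight after conditioning:
  (U=4, Y=0, Z=0, X=2, W=0) weight 1/288
  (U=4, Y=0, Z=0, X=2, W=1) weight 1/288
  (U=4, Y=0, Z=0, X=2, W=2) weight 1/288
  (U=4, Y=0, Z=0, X=2, W=3) weight 1/288
  (U=4, Y=0, Z=1, X=2, W=0) weight 1/288
  (U=4, Y=0, Z=1, X=2, W=1) weight 1/288
  (U=4, Y=0, Z=1, X=2, W=2) weight 1/288
  (U=4, Y=0, Z=1, X=2, W=3) weight 1/288
  (U=4, Y=2, Z=0, X=0, W=0) weight 1/384
  (U=4, Y=3, Z=0, X=2, W=0) weight 1/576
  … 14 more
Group by Y:
  weight(Y=0) = 1/36
  weight(Y=2) = 1/72
  weight(Y=3) = 1/72
Total weight = 1/36 + 1/72 + 1/72 = 1/18
P(Y=0 | obs) = 1/36 / 1/18 = 1/2
P(Y=2 | obs) = 1/72 / 1/18 = 1/4
P(Y=3 | obs) = 1/72 / 1/18 = 1/4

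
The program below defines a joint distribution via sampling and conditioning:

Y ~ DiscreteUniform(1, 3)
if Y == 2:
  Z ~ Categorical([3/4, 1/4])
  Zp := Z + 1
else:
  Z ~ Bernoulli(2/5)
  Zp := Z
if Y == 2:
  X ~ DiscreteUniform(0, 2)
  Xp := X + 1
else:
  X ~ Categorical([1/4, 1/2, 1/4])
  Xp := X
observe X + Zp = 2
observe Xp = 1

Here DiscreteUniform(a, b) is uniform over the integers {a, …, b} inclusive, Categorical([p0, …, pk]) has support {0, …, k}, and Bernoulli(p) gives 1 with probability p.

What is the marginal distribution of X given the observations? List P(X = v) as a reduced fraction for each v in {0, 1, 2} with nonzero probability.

P(X=0) = 5/29, P(X=1) = 24/29

Enumerate traces; 3 have nonzero weight after conditioning:
  (Y=1, Z=1, X=1) weight 1/15
  (Y=2, Z=1, X=0) weight 1/36
  (Y=3, Z=1, X=1) weight 1/15
Group by X:
  weight(X=0) = 1/36
  weight(X=1) = 2/15
Total weight = 1/36 + 2/15 = 29/180
P(X=0 | obs) = 1/36 / 29/180 = 5/29
P(X=1 | obs) = 2/15 / 29/180 = 24/29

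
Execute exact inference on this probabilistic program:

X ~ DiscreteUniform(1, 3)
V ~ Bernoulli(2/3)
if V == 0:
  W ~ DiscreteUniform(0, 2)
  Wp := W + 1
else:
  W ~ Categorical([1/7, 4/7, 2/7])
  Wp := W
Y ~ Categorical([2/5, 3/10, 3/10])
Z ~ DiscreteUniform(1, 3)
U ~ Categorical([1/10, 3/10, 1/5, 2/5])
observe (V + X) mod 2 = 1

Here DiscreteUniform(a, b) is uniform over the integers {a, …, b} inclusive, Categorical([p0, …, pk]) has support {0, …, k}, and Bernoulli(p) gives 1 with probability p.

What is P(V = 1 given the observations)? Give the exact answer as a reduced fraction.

P(V = 1 | obs) = 1/2

Enumerate traces; 324 have nonzero weight after conditioning:
  (X=1, V=0, W=0, Y=0, Z=1, U=0) weight 1/2025
  (X=1, V=0, W=0, Y=0, Z=1, U=1) weight 1/675
  (X=1, V=0, W=0, Y=0, Z=1, U=2) weight 2/2025
  (X=1, V=0, W=0, Y=0, Z=1, U=3) weight 4/2025
  (X=1, V=0, W=0, Y=0, Z=2, U=0) weight 1/2025
  (X=1, V=0, W=0, Y=0, Z=2, U=1) weight 1/675
  (X=1, V=0, W=0, Y=0, Z=2, U=2) weight 2/2025
  (X=1, V=0, W=0, Y=0, Z=2, U=3) weight 4/2025
  (X=2, V=1, W=0, Y=0, Z=1, U=0) weight 2/4725
  … 315 more
Group by V:
  weight(V=0) = 2/9
  weight(V=1) = 2/9
Total weight = 2/9 + 2/9 = 4/9
P(V=0 | obs) = 2/9 / 4/9 = 1/2
P(V=1 | obs) = 2/9 / 4/9 = 1/2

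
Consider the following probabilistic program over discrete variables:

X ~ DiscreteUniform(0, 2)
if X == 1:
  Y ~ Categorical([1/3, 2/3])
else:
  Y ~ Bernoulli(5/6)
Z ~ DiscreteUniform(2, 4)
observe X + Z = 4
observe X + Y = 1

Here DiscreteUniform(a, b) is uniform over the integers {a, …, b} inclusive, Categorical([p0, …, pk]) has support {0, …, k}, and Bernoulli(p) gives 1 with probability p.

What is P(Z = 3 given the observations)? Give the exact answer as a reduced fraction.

P(Z = 3 | obs) = 2/7

Enumerate traces; 2 have nonzero weight after conditioning:
  (X=0, Y=1, Z=4) weight 5/54
  (X=1, Y=0, Z=3) weight 1/27
Group by Z:
  weight(Z=3) = 1/27
  weight(Z=4) = 5/54
Total weight = 1/27 + 5/54 = 7/54
P(Z=3 | obs) = 1/27 / 7/54 = 2/7
P(Z=4 | obs) = 5/54 / 7/54 = 5/7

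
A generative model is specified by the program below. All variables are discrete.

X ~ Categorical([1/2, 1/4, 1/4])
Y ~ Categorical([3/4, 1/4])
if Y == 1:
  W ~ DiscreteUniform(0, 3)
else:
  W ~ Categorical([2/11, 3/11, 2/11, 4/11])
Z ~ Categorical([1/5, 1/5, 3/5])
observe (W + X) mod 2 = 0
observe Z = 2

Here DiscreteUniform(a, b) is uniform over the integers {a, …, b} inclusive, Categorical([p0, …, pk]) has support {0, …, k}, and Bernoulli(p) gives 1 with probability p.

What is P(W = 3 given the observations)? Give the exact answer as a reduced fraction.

Enumerate traces; 12 have nonzero weight after conditioning:
  (X=0, Y=0, W=0, Z=2) weight 9/220
  (X=0, Y=0, W=2, Z=2) weight 9/220
  (X=0, Y=1, W=0, Z=2) weight 3/160
  (X=0, Y=1, W=2, Z=2) weight 3/160
  (X=1, Y=0, W=1, Z=2) weight 27/880
  (X=1, Y=0, W=3, Z=2) weight 9/220
  (X=1, Y=1, W=1, Z=2) weight 3/320
  (X=1, Y=1, W=3, Z=2) weight 3/320
  … 4 more
Group by W:
  weight(W=0) = 63/704
  weight(W=1) = 141/3520
  weight(W=2) = 63/704
  weight(W=3) = 177/3520
Total weight = 63/704 + 141/3520 + 63/704 + 177/3520 = 237/880
P(W=0 | obs) = 63/704 / 237/880 = 105/316
P(W=1 | obs) = 141/3520 / 237/880 = 47/316
P(W=2 | obs) = 63/704 / 237/880 = 105/316
P(W=3 | obs) = 177/3520 / 237/880 = 59/316

P(W = 3 | obs) = 59/316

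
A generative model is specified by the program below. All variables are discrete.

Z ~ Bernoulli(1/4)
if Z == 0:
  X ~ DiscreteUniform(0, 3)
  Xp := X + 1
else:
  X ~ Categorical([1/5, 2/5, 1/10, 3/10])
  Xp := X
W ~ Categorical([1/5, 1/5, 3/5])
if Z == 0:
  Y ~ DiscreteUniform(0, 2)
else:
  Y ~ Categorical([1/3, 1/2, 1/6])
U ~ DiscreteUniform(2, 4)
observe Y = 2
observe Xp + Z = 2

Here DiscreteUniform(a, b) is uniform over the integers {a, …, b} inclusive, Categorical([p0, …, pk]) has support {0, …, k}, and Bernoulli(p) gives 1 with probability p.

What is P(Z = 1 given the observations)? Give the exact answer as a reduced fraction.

P(Z = 1 | obs) = 4/19

Enumerate traces; 18 have nonzero weight after conditioning:
  (Z=0, X=1, W=0, Y=2, U=2) weight 1/240
  (Z=0, X=1, W=0, Y=2, U=3) weight 1/240
  (Z=0, X=1, W=0, Y=2, U=4) weight 1/240
  (Z=0, X=1, W=1, Y=2, U=2) weight 1/240
  (Z=0, X=1, W=1, Y=2, U=3) weight 1/240
  (Z=0, X=1, W=1, Y=2, U=4) weight 1/240
  (Z=0, X=1, W=2, Y=2, U=2) weight 1/80
  (Z=0, X=1, W=2, Y=2, U=3) weight 1/80
  (Z=1, X=1, W=0, Y=2, U=2) weight 1/900
  … 9 more
Group by Z:
  weight(Z=0) = 1/16
  weight(Z=1) = 1/60
Total weight = 1/16 + 1/60 = 19/240
P(Z=0 | obs) = 1/16 / 19/240 = 15/19
P(Z=1 | obs) = 1/60 / 19/240 = 4/19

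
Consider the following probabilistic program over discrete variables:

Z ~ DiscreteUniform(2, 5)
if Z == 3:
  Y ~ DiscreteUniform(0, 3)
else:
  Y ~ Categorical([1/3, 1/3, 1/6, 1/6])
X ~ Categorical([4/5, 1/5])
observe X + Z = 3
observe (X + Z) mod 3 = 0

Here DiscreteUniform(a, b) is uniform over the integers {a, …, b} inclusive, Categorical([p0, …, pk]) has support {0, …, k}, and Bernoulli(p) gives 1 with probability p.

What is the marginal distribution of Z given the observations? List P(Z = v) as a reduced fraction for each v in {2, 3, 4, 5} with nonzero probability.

P(Z=2) = 1/5, P(Z=3) = 4/5

Enumerate traces; 8 have nonzero weight after conditioning:
  (Z=2, Y=0, X=1) weight 1/60
  (Z=2, Y=1, X=1) weight 1/60
  (Z=2, Y=2, X=1) weight 1/120
  (Z=2, Y=3, X=1) weight 1/120
  (Z=3, Y=0, X=0) weight 1/20
  (Z=3, Y=1, X=0) weight 1/20
  (Z=3, Y=2, X=0) weight 1/20
  (Z=3, Y=3, X=0) weight 1/20
Group by Z:
  weight(Z=2) = 1/20
  weight(Z=3) = 1/5
Total weight = 1/20 + 1/5 = 1/4
P(Z=2 | obs) = 1/20 / 1/4 = 1/5
P(Z=3 | obs) = 1/5 / 1/4 = 4/5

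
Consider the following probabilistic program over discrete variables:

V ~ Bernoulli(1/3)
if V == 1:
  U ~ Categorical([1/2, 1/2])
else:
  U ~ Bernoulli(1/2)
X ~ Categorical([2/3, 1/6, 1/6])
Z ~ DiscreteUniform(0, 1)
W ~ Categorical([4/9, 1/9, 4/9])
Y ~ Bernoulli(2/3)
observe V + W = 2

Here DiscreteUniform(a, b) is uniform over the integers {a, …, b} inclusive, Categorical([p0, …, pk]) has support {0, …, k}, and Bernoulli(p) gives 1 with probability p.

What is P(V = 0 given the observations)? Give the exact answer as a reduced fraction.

Enumerate traces; 48 have nonzero weight after conditioning:
  (V=0, U=0, X=0, Z=0, W=2, Y=0) weight 4/243
  (V=0, U=0, X=0, Z=0, W=2, Y=1) weight 8/243
  (V=0, U=0, X=0, Z=1, W=2, Y=0) weight 4/243
  (V=0, U=0, X=0, Z=1, W=2, Y=1) weight 8/243
  (V=0, U=0, X=1, Z=0, W=2, Y=0) weight 1/243
  (V=0, U=0, X=1, Z=0, W=2, Y=1) weight 2/243
  (V=0, U=0, X=1, Z=1, W=2, Y=0) weight 1/243
  (V=0, U=0, X=1, Z=1, W=2, Y=1) weight 2/243
  (V=1, U=0, X=0, Z=0, W=1, Y=0) weight 1/486
  … 39 more
Group by V:
  weight(V=0) = 8/27
  weight(V=1) = 1/27
Total weight = 8/27 + 1/27 = 1/3
P(V=0 | obs) = 8/27 / 1/3 = 8/9
P(V=1 | obs) = 1/27 / 1/3 = 1/9

P(V = 0 | obs) = 8/9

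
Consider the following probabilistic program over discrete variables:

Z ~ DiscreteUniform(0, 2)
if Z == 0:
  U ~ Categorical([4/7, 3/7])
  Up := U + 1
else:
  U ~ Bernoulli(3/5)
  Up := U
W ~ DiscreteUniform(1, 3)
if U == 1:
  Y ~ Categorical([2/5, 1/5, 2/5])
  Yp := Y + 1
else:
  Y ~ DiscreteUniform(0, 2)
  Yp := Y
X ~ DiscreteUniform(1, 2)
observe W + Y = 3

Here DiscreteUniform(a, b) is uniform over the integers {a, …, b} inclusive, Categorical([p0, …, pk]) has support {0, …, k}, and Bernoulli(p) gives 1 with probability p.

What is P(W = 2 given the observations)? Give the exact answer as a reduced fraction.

P(W = 2 | obs) = 137/525

Enumerate traces; 36 have nonzero weight after conditioning:
  (Z=0, U=0, W=1, Y=2, X=1) weight 2/189
  (Z=0, U=0, W=1, Y=2, X=2) weight 2/189
  (Z=0, U=0, W=2, Y=1, X=1) weight 2/189
  (Z=0, U=0, W=2, Y=1, X=2) weight 2/189
  (Z=0, U=0, W=3, Y=0, X=1) weight 2/189
  (Z=0, U=0, W=3, Y=0, X=2) weight 2/189
  (Z=0, U=1, W=1, Y=2, X=1) weight 1/105
  (Z=0, U=1, W=1, Y=2, X=2) weight 1/105
  … 28 more
Group by W:
  weight(W=1) = 194/1575
  weight(W=2) = 137/1575
  weight(W=3) = 194/1575
Total weight = 194/1575 + 137/1575 + 194/1575 = 1/3
P(W=1 | obs) = 194/1575 / 1/3 = 194/525
P(W=2 | obs) = 137/1575 / 1/3 = 137/525
P(W=3 | obs) = 194/1575 / 1/3 = 194/525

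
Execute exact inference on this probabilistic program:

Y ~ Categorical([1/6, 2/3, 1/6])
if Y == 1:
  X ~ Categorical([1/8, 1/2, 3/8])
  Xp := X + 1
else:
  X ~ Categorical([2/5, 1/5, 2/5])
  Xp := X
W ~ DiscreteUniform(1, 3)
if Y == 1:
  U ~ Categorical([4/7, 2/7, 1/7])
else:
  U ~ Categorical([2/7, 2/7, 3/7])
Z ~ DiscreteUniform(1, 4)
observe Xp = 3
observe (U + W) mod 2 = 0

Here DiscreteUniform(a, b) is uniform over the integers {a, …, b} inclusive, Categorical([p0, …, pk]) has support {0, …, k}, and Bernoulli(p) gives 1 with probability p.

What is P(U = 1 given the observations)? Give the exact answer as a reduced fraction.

P(U = 1 | obs) = 4/9

Enumerate traces; 16 have nonzero weight after conditioning:
  (Y=1, X=2, W=1, U=1, Z=1) weight 1/168
  (Y=1, X=2, W=1, U=1, Z=2) weight 1/168
  (Y=1, X=2, W=1, U=1, Z=3) weight 1/168
  (Y=1, X=2, W=1, U=1, Z=4) weight 1/168
  (Y=1, X=2, W=2, U=0, Z=1) weight 1/84
  (Y=1, X=2, W=2, U=0, Z=2) weight 1/84
  (Y=1, X=2, W=2, U=0, Z=3) weight 1/84
  (Y=1, X=2, W=2, U=0, Z=4) weight 1/84
  (Y=1, X=2, W=2, U=2, Z=1) weight 1/336
  … 7 more
Group by U:
  weight(U=0) = 1/21
  weight(U=1) = 1/21
  weight(U=2) = 1/84
Total weight = 1/21 + 1/21 + 1/84 = 3/28
P(U=0 | obs) = 1/21 / 3/28 = 4/9
P(U=1 | obs) = 1/21 / 3/28 = 4/9
P(U=2 | obs) = 1/84 / 3/28 = 1/9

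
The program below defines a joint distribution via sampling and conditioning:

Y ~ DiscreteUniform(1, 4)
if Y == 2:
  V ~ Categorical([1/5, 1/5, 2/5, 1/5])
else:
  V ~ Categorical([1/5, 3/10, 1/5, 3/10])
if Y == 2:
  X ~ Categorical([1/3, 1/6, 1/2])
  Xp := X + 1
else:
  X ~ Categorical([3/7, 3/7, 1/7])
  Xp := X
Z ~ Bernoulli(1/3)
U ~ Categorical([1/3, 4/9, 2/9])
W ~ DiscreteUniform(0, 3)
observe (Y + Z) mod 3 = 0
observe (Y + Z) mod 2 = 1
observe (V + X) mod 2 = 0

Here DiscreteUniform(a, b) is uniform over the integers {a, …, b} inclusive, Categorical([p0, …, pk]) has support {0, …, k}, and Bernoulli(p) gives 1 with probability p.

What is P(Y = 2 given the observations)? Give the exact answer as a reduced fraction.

Enumerate traces; 144 have nonzero weight after conditioning:
  (Y=2, V=0, X=0, Z=1, U=0, W=0) weight 1/2160
  (Y=2, V=0, X=0, Z=1, U=0, W=1) weight 1/2160
  (Y=2, V=0, X=0, Z=1, U=0, W=2) weight 1/2160
  (Y=2, V=0, X=0, Z=1, U=0, W=3) weight 1/2160
  (Y=2, V=0, X=0, Z=1, U=1, W=0) weight 1/1620
  (Y=2, V=0, X=0, Z=1, U=1, W=1) weight 1/1620
  (Y=2, V=0, X=0, Z=1, U=1, W=2) weight 1/1620
  (Y=2, V=0, X=0, Z=1, U=1, W=3) weight 1/1620
  (Y=3, V=0, X=0, Z=0, U=0, W=0) weight 1/840
  … 135 more
Group by Y:
  weight(Y=2) = 17/360
  weight(Y=3) = 17/210
Total weight = 17/360 + 17/210 = 323/2520
P(Y=2 | obs) = 17/360 / 323/2520 = 7/19
P(Y=3 | obs) = 17/210 / 323/2520 = 12/19

P(Y = 2 | obs) = 7/19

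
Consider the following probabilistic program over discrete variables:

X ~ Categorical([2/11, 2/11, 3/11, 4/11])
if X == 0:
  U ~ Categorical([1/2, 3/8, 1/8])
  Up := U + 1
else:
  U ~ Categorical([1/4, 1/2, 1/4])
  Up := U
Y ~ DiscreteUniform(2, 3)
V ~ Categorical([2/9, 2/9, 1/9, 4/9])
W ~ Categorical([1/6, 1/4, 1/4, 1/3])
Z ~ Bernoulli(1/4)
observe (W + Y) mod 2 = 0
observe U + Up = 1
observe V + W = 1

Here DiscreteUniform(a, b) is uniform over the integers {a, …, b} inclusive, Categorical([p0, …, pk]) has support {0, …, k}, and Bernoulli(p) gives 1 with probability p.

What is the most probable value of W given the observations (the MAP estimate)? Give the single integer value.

argmax_v P(W = v | obs) = 1

Enumerate traces; 4 have nonzero weight after conditioning:
  (X=0, U=0, Y=2, V=1, W=0, Z=0) weight 1/792
  (X=0, U=0, Y=2, V=1, W=0, Z=1) weight 1/2376
  (X=0, U=0, Y=3, V=0, W=1, Z=0) weight 1/528
  (X=0, U=0, Y=3, V=0, W=1, Z=1) weight 1/1584
Group by W:
  weight(W=0) = 1/594
  weight(W=1) = 1/396
Total weight = 1/594 + 1/396 = 5/1188
P(W=0 | obs) = 1/594 / 5/1188 = 2/5
P(W=1 | obs) = 1/396 / 5/1188 = 3/5
argmax = 1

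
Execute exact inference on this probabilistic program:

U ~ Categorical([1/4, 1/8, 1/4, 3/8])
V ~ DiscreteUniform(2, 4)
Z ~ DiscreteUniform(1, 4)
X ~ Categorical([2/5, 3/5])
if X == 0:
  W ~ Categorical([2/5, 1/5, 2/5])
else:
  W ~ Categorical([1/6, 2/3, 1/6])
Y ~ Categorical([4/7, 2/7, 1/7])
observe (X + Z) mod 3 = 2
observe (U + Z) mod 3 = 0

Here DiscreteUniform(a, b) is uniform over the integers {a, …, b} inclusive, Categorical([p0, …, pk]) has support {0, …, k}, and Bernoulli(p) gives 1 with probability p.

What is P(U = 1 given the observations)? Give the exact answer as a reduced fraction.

Enumerate traces; 81 have nonzero weight after conditioning:
  (U=1, V=2, Z=2, X=0, W=0, Y=0) weight 1/1050
  (U=1, V=2, Z=2, X=0, W=0, Y=1) weight 1/2100
  (U=1, V=2, Z=2, X=0, W=0, Y=2) weight 1/4200
  (U=1, V=2, Z=2, X=0, W=1, Y=0) weight 1/2100
  (U=1, V=2, Z=2, X=0, W=1, Y=1) weight 1/4200
  (U=1, V=2, Z=2, X=0, W=1, Y=2) weight 1/8400
  (U=1, V=2, Z=2, X=0, W=2, Y=0) weight 1/1050
  (U=1, V=2, Z=2, X=0, W=2, Y=1) weight 1/2100
  (U=2, V=2, Z=1, X=1, W=0, Y=0) weight 1/840
  … 72 more
Group by U:
  weight(U=1) = 1/80
  weight(U=2) = 3/40
Total weight = 1/80 + 3/40 = 7/80
P(U=1 | obs) = 1/80 / 7/80 = 1/7
P(U=2 | obs) = 3/40 / 7/80 = 6/7

P(U = 1 | obs) = 1/7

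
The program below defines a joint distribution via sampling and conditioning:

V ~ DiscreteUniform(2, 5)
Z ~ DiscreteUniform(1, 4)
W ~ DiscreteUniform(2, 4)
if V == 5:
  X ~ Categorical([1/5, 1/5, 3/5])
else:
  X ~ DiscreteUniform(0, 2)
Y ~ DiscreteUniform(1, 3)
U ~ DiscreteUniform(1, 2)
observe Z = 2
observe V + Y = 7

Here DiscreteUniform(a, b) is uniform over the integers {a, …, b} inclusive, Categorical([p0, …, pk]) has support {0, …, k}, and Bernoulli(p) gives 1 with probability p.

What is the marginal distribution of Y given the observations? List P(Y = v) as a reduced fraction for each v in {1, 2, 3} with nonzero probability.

Enumerate traces; 36 have nonzero weight after conditioning:
  (V=4, Z=2, W=2, X=0, Y=3, U=1) weight 1/864
  (V=4, Z=2, W=2, X=0, Y=3, U=2) weight 1/864
  (V=4, Z=2, W=2, X=1, Y=3, U=1) weight 1/864
  (V=4, Z=2, W=2, X=1, Y=3, U=2) weight 1/864
  (V=4, Z=2, W=2, X=2, Y=3, U=1) weight 1/864
  (V=4, Z=2, W=2, X=2, Y=3, U=2) weight 1/864
  (V=4, Z=2, W=3, X=0, Y=3, U=1) weight 1/864
  (V=4, Z=2, W=3, X=0, Y=3, U=2) weight 1/864
  (V=5, Z=2, W=2, X=0, Y=2, U=1) weight 1/1440
  … 27 more
Group by Y:
  weight(Y=2) = 1/48
  weight(Y=3) = 1/48
Total weight = 1/48 + 1/48 = 1/24
P(Y=2 | obs) = 1/48 / 1/24 = 1/2
P(Y=3 | obs) = 1/48 / 1/24 = 1/2

P(Y=2) = 1/2, P(Y=3) = 1/2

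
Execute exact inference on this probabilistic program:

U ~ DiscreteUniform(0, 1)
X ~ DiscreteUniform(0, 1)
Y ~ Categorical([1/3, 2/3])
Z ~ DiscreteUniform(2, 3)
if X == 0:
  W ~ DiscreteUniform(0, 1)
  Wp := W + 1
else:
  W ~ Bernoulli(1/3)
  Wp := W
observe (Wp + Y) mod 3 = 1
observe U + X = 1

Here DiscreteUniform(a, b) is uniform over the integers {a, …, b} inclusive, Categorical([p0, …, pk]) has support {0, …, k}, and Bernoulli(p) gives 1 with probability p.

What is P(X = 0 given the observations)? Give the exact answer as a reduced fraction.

Enumerate traces; 6 have nonzero weight after conditioning:
  (U=0, X=1, Y=0, Z=2, W=1) weight 1/72
  (U=0, X=1, Y=0, Z=3, W=1) weight 1/72
  (U=0, X=1, Y=1, Z=2, W=0) weight 1/18
  (U=0, X=1, Y=1, Z=3, W=0) weight 1/18
  (U=1, X=0, Y=0, Z=2, W=0) weight 1/48
  (U=1, X=0, Y=0, Z=3, W=0) weight 1/48
Group by X:
  weight(X=0) = 1/24
  weight(X=1) = 5/36
Total weight = 1/24 + 5/36 = 13/72
P(X=0 | obs) = 1/24 / 13/72 = 3/13
P(X=1 | obs) = 5/36 / 13/72 = 10/13

P(X = 0 | obs) = 3/13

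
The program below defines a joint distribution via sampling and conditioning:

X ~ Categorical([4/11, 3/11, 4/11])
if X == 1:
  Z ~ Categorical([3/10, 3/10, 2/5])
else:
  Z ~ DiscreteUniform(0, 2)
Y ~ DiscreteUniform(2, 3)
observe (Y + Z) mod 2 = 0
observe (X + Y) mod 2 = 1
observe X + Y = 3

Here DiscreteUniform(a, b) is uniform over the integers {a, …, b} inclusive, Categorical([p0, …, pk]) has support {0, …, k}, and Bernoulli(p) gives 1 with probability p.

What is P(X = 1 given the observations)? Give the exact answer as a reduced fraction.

Enumerate traces; 3 have nonzero weight after conditioning:
  (X=0, Z=1, Y=3) weight 2/33
  (X=1, Z=0, Y=2) weight 9/220
  (X=1, Z=2, Y=2) weight 3/55
Group by X:
  weight(X=0) = 2/33
  weight(X=1) = 21/220
Total weight = 2/33 + 21/220 = 103/660
P(X=0 | obs) = 2/33 / 103/660 = 40/103
P(X=1 | obs) = 21/220 / 103/660 = 63/103

P(X = 1 | obs) = 63/103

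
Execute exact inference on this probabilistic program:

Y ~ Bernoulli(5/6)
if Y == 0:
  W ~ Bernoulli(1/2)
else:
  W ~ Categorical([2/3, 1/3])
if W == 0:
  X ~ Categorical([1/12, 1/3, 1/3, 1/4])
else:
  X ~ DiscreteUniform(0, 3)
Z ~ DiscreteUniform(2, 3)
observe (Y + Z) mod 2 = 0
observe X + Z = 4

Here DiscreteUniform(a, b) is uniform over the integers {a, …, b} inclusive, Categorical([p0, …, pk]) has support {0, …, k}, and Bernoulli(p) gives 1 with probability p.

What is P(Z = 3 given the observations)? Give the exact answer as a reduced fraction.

Enumerate traces; 4 have nonzero weight after conditioning:
  (Y=0, W=0, X=2, Z=2) weight 1/72
  (Y=0, W=1, X=2, Z=2) weight 1/96
  (Y=1, W=0, X=1, Z=3) weight 5/54
  (Y=1, W=1, X=1, Z=3) weight 5/144
Group by Z:
  weight(Z=2) = 7/288
  weight(Z=3) = 55/432
Total weight = 7/288 + 55/432 = 131/864
P(Z=2 | obs) = 7/288 / 131/864 = 21/131
P(Z=3 | obs) = 55/432 / 131/864 = 110/131

P(Z = 3 | obs) = 110/131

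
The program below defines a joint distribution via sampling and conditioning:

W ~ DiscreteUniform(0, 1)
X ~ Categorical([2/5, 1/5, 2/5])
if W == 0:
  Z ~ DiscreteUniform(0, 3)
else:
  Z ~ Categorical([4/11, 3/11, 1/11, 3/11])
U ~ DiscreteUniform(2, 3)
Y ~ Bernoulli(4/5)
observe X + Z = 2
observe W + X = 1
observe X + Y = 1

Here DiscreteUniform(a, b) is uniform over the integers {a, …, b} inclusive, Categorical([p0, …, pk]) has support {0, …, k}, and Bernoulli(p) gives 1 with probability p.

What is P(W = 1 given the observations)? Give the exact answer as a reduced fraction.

Enumerate traces; 4 have nonzero weight after conditioning:
  (W=0, X=1, Z=1, U=2, Y=0) weight 1/400
  (W=0, X=1, Z=1, U=3, Y=0) weight 1/400
  (W=1, X=0, Z=2, U=2, Y=1) weight 2/275
  (W=1, X=0, Z=2, U=3, Y=1) weight 2/275
Group by W:
  weight(W=0) = 1/200
  weight(W=1) = 4/275
Total weight = 1/200 + 4/275 = 43/2200
P(W=0 | obs) = 1/200 / 43/2200 = 11/43
P(W=1 | obs) = 4/275 / 43/2200 = 32/43

P(W = 1 | obs) = 32/43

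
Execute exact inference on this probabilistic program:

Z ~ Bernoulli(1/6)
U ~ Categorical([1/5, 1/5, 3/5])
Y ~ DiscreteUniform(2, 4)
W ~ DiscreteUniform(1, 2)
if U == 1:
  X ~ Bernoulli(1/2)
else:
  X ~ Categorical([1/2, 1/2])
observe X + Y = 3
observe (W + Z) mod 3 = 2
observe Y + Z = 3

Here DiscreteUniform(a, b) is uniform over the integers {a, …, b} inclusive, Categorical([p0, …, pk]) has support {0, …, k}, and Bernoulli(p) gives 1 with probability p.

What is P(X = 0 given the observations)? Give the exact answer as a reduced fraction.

P(X = 0 | obs) = 5/6

Enumerate traces; 6 have nonzero weight after conditioning:
  (Z=0, U=0, Y=3, W=2, X=0) weight 1/72
  (Z=0, U=1, Y=3, W=2, X=0) weight 1/72
  (Z=0, U=2, Y=3, W=2, X=0) weight 1/24
  (Z=1, U=0, Y=2, W=1, X=1) weight 1/360
  (Z=1, U=1, Y=2, W=1, X=1) weight 1/360
  (Z=1, U=2, Y=2, W=1, X=1) weight 1/120
Group by X:
  weight(X=0) = 5/72
  weight(X=1) = 1/72
Total weight = 5/72 + 1/72 = 1/12
P(X=0 | obs) = 5/72 / 1/12 = 5/6
P(X=1 | obs) = 1/72 / 1/12 = 1/6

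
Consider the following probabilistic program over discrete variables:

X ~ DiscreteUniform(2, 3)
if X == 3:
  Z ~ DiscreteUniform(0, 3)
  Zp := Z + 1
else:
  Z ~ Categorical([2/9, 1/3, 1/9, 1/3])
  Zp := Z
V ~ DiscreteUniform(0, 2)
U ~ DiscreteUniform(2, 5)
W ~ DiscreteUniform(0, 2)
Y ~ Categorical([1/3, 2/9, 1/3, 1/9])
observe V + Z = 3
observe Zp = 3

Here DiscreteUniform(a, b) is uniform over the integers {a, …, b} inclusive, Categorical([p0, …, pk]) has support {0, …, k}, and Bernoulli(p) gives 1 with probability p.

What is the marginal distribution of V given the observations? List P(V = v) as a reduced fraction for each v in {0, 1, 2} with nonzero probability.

Enumerate traces; 96 have nonzero weight after conditioning:
  (X=2, Z=3, V=0, U=2, W=0, Y=0) weight 1/648
  (X=2, Z=3, V=0, U=2, W=0, Y=1) weight 1/972
  (X=2, Z=3, V=0, U=2, W=0, Y=2) weight 1/648
  (X=2, Z=3, V=0, U=2, W=0, Y=3) weight 1/1944
  (X=2, Z=3, V=0, U=2, W=1, Y=0) weight 1/648
  (X=2, Z=3, V=0, U=2, W=1, Y=1) weight 1/972
  (X=2, Z=3, V=0, U=2, W=1, Y=2) weight 1/648
  (X=2, Z=3, V=0, U=2, W=1, Y=3) weight 1/1944
  (X=3, Z=2, V=1, U=2, W=0, Y=0) weight 1/864
  … 87 more
Group by V:
  weight(V=0) = 1/18
  weight(V=1) = 1/24
Total weight = 1/18 + 1/24 = 7/72
P(V=0 | obs) = 1/18 / 7/72 = 4/7
P(V=1 | obs) = 1/24 / 7/72 = 3/7

P(V=0) = 4/7, P(V=1) = 3/7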